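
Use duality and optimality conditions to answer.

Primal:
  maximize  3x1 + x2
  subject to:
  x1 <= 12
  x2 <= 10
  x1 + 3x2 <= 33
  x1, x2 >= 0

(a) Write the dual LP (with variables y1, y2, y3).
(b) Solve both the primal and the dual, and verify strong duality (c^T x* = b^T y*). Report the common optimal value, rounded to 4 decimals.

The standard primal-dual pair for 'max c^T x s.t. A x <= b, x >= 0' is:
  Dual:  min b^T y  s.t.  A^T y >= c,  y >= 0.

So the dual LP is:
  minimize  12y1 + 10y2 + 33y3
  subject to:
    y1 + y3 >= 3
    y2 + 3y3 >= 1
    y1, y2, y3 >= 0

Solving the primal: x* = (12, 7).
  primal value c^T x* = 43.
Solving the dual: y* = (2.6667, 0, 0.3333).
  dual value b^T y* = 43.
Strong duality: c^T x* = b^T y*. Confirmed.

43


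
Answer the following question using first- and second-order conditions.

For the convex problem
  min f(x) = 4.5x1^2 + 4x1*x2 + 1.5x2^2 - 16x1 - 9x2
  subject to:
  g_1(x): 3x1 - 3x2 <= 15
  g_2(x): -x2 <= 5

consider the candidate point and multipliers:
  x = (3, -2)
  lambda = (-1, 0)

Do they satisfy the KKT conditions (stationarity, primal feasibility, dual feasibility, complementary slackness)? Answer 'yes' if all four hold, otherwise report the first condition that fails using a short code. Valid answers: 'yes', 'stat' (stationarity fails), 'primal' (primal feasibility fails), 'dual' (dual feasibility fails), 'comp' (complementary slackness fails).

Gradient of f: grad f(x) = Q x + c = (3, -3)
Constraint values g_i(x) = a_i^T x - b_i:
  g_1((3, -2)) = 0
  g_2((3, -2)) = -3
Stationarity residual: grad f(x) + sum_i lambda_i a_i = (0, 0)
  -> stationarity OK
Primal feasibility (all g_i <= 0): OK
Dual feasibility (all lambda_i >= 0): FAILS
Complementary slackness (lambda_i * g_i(x) = 0 for all i): OK

Verdict: the first failing condition is dual_feasibility -> dual.

dual


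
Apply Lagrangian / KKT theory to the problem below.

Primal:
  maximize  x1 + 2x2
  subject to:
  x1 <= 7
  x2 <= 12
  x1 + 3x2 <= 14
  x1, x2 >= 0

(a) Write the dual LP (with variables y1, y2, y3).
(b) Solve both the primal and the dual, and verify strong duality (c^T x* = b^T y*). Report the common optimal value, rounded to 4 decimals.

The standard primal-dual pair for 'max c^T x s.t. A x <= b, x >= 0' is:
  Dual:  min b^T y  s.t.  A^T y >= c,  y >= 0.

So the dual LP is:
  minimize  7y1 + 12y2 + 14y3
  subject to:
    y1 + y3 >= 1
    y2 + 3y3 >= 2
    y1, y2, y3 >= 0

Solving the primal: x* = (7, 2.3333).
  primal value c^T x* = 11.6667.
Solving the dual: y* = (0.3333, 0, 0.6667).
  dual value b^T y* = 11.6667.
Strong duality: c^T x* = b^T y*. Confirmed.

11.6667


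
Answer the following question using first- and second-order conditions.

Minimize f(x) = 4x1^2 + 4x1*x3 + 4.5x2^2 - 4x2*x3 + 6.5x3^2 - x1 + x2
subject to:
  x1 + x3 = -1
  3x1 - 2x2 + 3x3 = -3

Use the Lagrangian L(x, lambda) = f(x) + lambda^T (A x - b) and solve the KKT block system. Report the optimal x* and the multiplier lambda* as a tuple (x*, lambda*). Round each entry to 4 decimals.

Form the Lagrangian:
  L(x, lambda) = (1/2) x^T Q x + c^T x + lambda^T (A x - b)
Stationarity (grad_x L = 0): Q x + c + A^T lambda = 0.
Primal feasibility: A x = b.

This gives the KKT block system:
  [ Q   A^T ] [ x     ]   [-c ]
  [ A    0  ] [ lambda ] = [ b ]

Solving the linear system:
  x*      = (-0.6154, 0, -0.3846)
  lambda* = (3.6538, 1.2692)
  f(x*)   = 4.0385

x* = (-0.6154, 0, -0.3846), lambda* = (3.6538, 1.2692)


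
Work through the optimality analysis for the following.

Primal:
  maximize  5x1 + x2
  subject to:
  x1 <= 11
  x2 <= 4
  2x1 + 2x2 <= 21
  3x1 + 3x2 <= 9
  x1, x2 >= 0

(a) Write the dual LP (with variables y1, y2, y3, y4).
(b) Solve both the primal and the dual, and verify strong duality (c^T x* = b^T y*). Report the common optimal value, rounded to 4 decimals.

The standard primal-dual pair for 'max c^T x s.t. A x <= b, x >= 0' is:
  Dual:  min b^T y  s.t.  A^T y >= c,  y >= 0.

So the dual LP is:
  minimize  11y1 + 4y2 + 21y3 + 9y4
  subject to:
    y1 + 2y3 + 3y4 >= 5
    y2 + 2y3 + 3y4 >= 1
    y1, y2, y3, y4 >= 0

Solving the primal: x* = (3, 0).
  primal value c^T x* = 15.
Solving the dual: y* = (0, 0, 0, 1.6667).
  dual value b^T y* = 15.
Strong duality: c^T x* = b^T y*. Confirmed.

15


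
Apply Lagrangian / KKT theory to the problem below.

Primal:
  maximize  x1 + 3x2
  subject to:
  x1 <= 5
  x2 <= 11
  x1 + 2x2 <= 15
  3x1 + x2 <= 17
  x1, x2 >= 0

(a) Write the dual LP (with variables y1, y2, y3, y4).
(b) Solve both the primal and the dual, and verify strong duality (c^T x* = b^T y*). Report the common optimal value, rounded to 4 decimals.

The standard primal-dual pair for 'max c^T x s.t. A x <= b, x >= 0' is:
  Dual:  min b^T y  s.t.  A^T y >= c,  y >= 0.

So the dual LP is:
  minimize  5y1 + 11y2 + 15y3 + 17y4
  subject to:
    y1 + y3 + 3y4 >= 1
    y2 + 2y3 + y4 >= 3
    y1, y2, y3, y4 >= 0

Solving the primal: x* = (0, 7.5).
  primal value c^T x* = 22.5.
Solving the dual: y* = (0, 0, 1.5, 0).
  dual value b^T y* = 22.5.
Strong duality: c^T x* = b^T y*. Confirmed.

22.5


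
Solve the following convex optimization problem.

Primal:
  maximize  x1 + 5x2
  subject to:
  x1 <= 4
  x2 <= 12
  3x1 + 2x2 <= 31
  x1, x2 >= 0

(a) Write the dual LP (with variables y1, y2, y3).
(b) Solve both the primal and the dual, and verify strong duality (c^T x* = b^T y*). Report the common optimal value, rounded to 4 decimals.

The standard primal-dual pair for 'max c^T x s.t. A x <= b, x >= 0' is:
  Dual:  min b^T y  s.t.  A^T y >= c,  y >= 0.

So the dual LP is:
  minimize  4y1 + 12y2 + 31y3
  subject to:
    y1 + 3y3 >= 1
    y2 + 2y3 >= 5
    y1, y2, y3 >= 0

Solving the primal: x* = (2.3333, 12).
  primal value c^T x* = 62.3333.
Solving the dual: y* = (0, 4.3333, 0.3333).
  dual value b^T y* = 62.3333.
Strong duality: c^T x* = b^T y*. Confirmed.

62.3333


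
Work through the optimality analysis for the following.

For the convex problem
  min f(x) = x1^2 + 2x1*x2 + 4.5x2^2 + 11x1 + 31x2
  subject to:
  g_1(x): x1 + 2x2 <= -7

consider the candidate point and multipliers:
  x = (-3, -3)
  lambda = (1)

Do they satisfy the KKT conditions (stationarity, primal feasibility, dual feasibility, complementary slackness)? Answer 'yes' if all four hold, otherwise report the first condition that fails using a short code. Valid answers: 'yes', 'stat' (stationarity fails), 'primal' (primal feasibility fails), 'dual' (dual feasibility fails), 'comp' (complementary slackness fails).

Gradient of f: grad f(x) = Q x + c = (-1, -2)
Constraint values g_i(x) = a_i^T x - b_i:
  g_1((-3, -3)) = -2
Stationarity residual: grad f(x) + sum_i lambda_i a_i = (0, 0)
  -> stationarity OK
Primal feasibility (all g_i <= 0): OK
Dual feasibility (all lambda_i >= 0): OK
Complementary slackness (lambda_i * g_i(x) = 0 for all i): FAILS

Verdict: the first failing condition is complementary_slackness -> comp.

comp


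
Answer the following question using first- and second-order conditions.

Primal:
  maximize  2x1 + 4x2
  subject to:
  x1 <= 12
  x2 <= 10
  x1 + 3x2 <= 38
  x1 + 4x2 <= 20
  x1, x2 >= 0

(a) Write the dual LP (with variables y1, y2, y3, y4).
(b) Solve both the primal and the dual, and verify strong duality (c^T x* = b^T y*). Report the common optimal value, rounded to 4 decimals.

The standard primal-dual pair for 'max c^T x s.t. A x <= b, x >= 0' is:
  Dual:  min b^T y  s.t.  A^T y >= c,  y >= 0.

So the dual LP is:
  minimize  12y1 + 10y2 + 38y3 + 20y4
  subject to:
    y1 + y3 + y4 >= 2
    y2 + 3y3 + 4y4 >= 4
    y1, y2, y3, y4 >= 0

Solving the primal: x* = (12, 2).
  primal value c^T x* = 32.
Solving the dual: y* = (1, 0, 0, 1).
  dual value b^T y* = 32.
Strong duality: c^T x* = b^T y*. Confirmed.

32


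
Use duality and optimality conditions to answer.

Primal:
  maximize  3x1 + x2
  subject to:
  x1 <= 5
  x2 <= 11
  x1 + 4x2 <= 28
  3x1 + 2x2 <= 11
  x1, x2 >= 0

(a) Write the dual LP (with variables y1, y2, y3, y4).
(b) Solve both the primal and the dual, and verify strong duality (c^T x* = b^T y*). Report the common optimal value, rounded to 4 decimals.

The standard primal-dual pair for 'max c^T x s.t. A x <= b, x >= 0' is:
  Dual:  min b^T y  s.t.  A^T y >= c,  y >= 0.

So the dual LP is:
  minimize  5y1 + 11y2 + 28y3 + 11y4
  subject to:
    y1 + y3 + 3y4 >= 3
    y2 + 4y3 + 2y4 >= 1
    y1, y2, y3, y4 >= 0

Solving the primal: x* = (3.6667, 0).
  primal value c^T x* = 11.
Solving the dual: y* = (0, 0, 0, 1).
  dual value b^T y* = 11.
Strong duality: c^T x* = b^T y*. Confirmed.

11


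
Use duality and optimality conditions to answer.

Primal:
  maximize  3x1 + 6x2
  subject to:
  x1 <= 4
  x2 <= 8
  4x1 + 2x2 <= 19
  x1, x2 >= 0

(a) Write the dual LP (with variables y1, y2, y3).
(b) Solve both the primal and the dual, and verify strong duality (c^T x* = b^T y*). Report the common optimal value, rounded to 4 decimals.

The standard primal-dual pair for 'max c^T x s.t. A x <= b, x >= 0' is:
  Dual:  min b^T y  s.t.  A^T y >= c,  y >= 0.

So the dual LP is:
  minimize  4y1 + 8y2 + 19y3
  subject to:
    y1 + 4y3 >= 3
    y2 + 2y3 >= 6
    y1, y2, y3 >= 0

Solving the primal: x* = (0.75, 8).
  primal value c^T x* = 50.25.
Solving the dual: y* = (0, 4.5, 0.75).
  dual value b^T y* = 50.25.
Strong duality: c^T x* = b^T y*. Confirmed.

50.25


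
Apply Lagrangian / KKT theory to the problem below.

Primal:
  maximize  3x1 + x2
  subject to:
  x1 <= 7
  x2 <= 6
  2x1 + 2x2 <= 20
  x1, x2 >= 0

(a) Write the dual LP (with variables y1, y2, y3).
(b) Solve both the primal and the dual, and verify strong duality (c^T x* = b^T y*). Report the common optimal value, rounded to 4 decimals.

The standard primal-dual pair for 'max c^T x s.t. A x <= b, x >= 0' is:
  Dual:  min b^T y  s.t.  A^T y >= c,  y >= 0.

So the dual LP is:
  minimize  7y1 + 6y2 + 20y3
  subject to:
    y1 + 2y3 >= 3
    y2 + 2y3 >= 1
    y1, y2, y3 >= 0

Solving the primal: x* = (7, 3).
  primal value c^T x* = 24.
Solving the dual: y* = (2, 0, 0.5).
  dual value b^T y* = 24.
Strong duality: c^T x* = b^T y*. Confirmed.

24


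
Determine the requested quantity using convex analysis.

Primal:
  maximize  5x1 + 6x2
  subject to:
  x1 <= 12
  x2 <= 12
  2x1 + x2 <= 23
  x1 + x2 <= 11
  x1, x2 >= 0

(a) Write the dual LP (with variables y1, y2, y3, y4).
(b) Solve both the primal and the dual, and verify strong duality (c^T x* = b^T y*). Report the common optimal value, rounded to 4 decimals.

The standard primal-dual pair for 'max c^T x s.t. A x <= b, x >= 0' is:
  Dual:  min b^T y  s.t.  A^T y >= c,  y >= 0.

So the dual LP is:
  minimize  12y1 + 12y2 + 23y3 + 11y4
  subject to:
    y1 + 2y3 + y4 >= 5
    y2 + y3 + y4 >= 6
    y1, y2, y3, y4 >= 0

Solving the primal: x* = (0, 11).
  primal value c^T x* = 66.
Solving the dual: y* = (0, 0, 0, 6).
  dual value b^T y* = 66.
Strong duality: c^T x* = b^T y*. Confirmed.

66


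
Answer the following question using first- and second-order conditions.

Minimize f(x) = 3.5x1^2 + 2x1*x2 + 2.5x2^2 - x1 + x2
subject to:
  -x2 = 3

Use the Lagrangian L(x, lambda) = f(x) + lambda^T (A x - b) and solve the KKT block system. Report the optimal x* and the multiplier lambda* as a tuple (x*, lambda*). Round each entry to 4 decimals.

Form the Lagrangian:
  L(x, lambda) = (1/2) x^T Q x + c^T x + lambda^T (A x - b)
Stationarity (grad_x L = 0): Q x + c + A^T lambda = 0.
Primal feasibility: A x = b.

This gives the KKT block system:
  [ Q   A^T ] [ x     ]   [-c ]
  [ A    0  ] [ lambda ] = [ b ]

Solving the linear system:
  x*      = (1, -3)
  lambda* = (-12)
  f(x*)   = 16

x* = (1, -3), lambda* = (-12)


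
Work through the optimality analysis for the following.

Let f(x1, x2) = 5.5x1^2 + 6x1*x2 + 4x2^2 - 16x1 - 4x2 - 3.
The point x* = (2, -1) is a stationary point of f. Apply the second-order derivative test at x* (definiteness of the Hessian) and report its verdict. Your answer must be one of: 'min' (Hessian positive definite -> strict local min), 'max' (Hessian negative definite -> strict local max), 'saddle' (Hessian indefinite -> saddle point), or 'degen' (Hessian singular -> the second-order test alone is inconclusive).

Compute the Hessian H = grad^2 f:
  H = [[11, 6], [6, 8]]
Verify stationarity: grad f(x*) = H x* + g = (0, 0).
Eigenvalues of H: 3.3153, 15.6847.
Both eigenvalues > 0, so H is positive definite -> x* is a strict local min.

min


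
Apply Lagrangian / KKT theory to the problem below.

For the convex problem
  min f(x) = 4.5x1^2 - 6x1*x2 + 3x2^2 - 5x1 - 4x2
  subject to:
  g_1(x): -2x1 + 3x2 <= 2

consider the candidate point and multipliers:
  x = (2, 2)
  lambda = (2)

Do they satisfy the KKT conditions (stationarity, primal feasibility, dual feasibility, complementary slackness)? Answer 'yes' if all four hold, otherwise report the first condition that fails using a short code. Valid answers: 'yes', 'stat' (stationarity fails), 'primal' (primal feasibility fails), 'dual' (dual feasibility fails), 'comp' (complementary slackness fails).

Gradient of f: grad f(x) = Q x + c = (1, -4)
Constraint values g_i(x) = a_i^T x - b_i:
  g_1((2, 2)) = 0
Stationarity residual: grad f(x) + sum_i lambda_i a_i = (-3, 2)
  -> stationarity FAILS
Primal feasibility (all g_i <= 0): OK
Dual feasibility (all lambda_i >= 0): OK
Complementary slackness (lambda_i * g_i(x) = 0 for all i): OK

Verdict: the first failing condition is stationarity -> stat.

stat


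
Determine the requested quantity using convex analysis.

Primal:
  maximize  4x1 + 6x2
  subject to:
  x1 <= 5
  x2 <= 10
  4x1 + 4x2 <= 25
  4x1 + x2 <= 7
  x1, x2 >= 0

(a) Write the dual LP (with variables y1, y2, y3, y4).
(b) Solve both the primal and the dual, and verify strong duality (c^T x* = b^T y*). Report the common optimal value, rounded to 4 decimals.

The standard primal-dual pair for 'max c^T x s.t. A x <= b, x >= 0' is:
  Dual:  min b^T y  s.t.  A^T y >= c,  y >= 0.

So the dual LP is:
  minimize  5y1 + 10y2 + 25y3 + 7y4
  subject to:
    y1 + 4y3 + 4y4 >= 4
    y2 + 4y3 + y4 >= 6
    y1, y2, y3, y4 >= 0

Solving the primal: x* = (0, 6.25).
  primal value c^T x* = 37.5.
Solving the dual: y* = (0, 0, 1.5, 0).
  dual value b^T y* = 37.5.
Strong duality: c^T x* = b^T y*. Confirmed.

37.5


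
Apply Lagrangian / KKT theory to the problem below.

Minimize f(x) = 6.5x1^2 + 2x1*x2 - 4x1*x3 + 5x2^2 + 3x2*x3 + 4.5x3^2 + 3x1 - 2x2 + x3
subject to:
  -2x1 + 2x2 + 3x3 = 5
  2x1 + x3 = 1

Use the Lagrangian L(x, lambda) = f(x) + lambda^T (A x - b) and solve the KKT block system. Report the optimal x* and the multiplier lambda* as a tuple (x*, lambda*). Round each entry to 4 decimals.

Form the Lagrangian:
  L(x, lambda) = (1/2) x^T Q x + c^T x + lambda^T (A x - b)
Stationarity (grad_x L = 0): Q x + c + A^T lambda = 0.
Primal feasibility: A x = b.

This gives the KKT block system:
  [ Q   A^T ] [ x     ]   [-c ]
  [ A    0  ] [ lambda ] = [ b ]

Solving the linear system:
  x*      = (-0.0984, 0.6062, 1.1969)
  lambda* = (-3.728, -2.8005)
  f(x*)   = 10.5648

x* = (-0.0984, 0.6062, 1.1969), lambda* = (-3.728, -2.8005)


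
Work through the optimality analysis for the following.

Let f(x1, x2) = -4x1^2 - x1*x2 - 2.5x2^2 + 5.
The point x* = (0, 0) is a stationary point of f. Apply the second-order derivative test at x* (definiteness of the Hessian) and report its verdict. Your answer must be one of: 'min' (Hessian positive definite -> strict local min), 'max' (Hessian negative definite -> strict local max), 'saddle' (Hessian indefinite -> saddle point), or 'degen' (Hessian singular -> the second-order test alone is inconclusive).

Compute the Hessian H = grad^2 f:
  H = [[-8, -1], [-1, -5]]
Verify stationarity: grad f(x*) = H x* + g = (0, 0).
Eigenvalues of H: -8.3028, -4.6972.
Both eigenvalues < 0, so H is negative definite -> x* is a strict local max.

max


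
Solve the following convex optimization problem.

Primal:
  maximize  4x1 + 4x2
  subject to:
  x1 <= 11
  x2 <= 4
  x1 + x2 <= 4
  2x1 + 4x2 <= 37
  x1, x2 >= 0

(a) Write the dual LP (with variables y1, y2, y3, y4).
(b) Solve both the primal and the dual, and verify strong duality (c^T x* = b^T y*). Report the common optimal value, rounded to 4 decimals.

The standard primal-dual pair for 'max c^T x s.t. A x <= b, x >= 0' is:
  Dual:  min b^T y  s.t.  A^T y >= c,  y >= 0.

So the dual LP is:
  minimize  11y1 + 4y2 + 4y3 + 37y4
  subject to:
    y1 + y3 + 2y4 >= 4
    y2 + y3 + 4y4 >= 4
    y1, y2, y3, y4 >= 0

Solving the primal: x* = (4, 0).
  primal value c^T x* = 16.
Solving the dual: y* = (0, 0, 4, 0).
  dual value b^T y* = 16.
Strong duality: c^T x* = b^T y*. Confirmed.

16


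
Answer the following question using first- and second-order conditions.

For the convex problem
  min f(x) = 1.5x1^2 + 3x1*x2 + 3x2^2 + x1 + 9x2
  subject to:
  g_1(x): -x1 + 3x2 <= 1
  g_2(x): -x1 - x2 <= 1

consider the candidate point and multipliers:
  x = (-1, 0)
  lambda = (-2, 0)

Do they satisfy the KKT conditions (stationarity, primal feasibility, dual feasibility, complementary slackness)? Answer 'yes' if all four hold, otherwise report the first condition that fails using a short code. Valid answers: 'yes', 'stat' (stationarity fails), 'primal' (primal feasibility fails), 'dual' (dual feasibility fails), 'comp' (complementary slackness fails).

Gradient of f: grad f(x) = Q x + c = (-2, 6)
Constraint values g_i(x) = a_i^T x - b_i:
  g_1((-1, 0)) = 0
  g_2((-1, 0)) = 0
Stationarity residual: grad f(x) + sum_i lambda_i a_i = (0, 0)
  -> stationarity OK
Primal feasibility (all g_i <= 0): OK
Dual feasibility (all lambda_i >= 0): FAILS
Complementary slackness (lambda_i * g_i(x) = 0 for all i): OK

Verdict: the first failing condition is dual_feasibility -> dual.

dual


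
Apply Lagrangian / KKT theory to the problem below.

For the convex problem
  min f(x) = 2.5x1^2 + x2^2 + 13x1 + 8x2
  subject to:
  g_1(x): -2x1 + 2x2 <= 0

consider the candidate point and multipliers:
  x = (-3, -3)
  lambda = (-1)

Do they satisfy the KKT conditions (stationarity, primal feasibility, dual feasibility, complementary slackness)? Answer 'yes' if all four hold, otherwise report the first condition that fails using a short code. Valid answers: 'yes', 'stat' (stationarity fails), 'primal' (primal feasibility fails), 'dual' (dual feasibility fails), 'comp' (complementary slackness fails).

Gradient of f: grad f(x) = Q x + c = (-2, 2)
Constraint values g_i(x) = a_i^T x - b_i:
  g_1((-3, -3)) = 0
Stationarity residual: grad f(x) + sum_i lambda_i a_i = (0, 0)
  -> stationarity OK
Primal feasibility (all g_i <= 0): OK
Dual feasibility (all lambda_i >= 0): FAILS
Complementary slackness (lambda_i * g_i(x) = 0 for all i): OK

Verdict: the first failing condition is dual_feasibility -> dual.

dual


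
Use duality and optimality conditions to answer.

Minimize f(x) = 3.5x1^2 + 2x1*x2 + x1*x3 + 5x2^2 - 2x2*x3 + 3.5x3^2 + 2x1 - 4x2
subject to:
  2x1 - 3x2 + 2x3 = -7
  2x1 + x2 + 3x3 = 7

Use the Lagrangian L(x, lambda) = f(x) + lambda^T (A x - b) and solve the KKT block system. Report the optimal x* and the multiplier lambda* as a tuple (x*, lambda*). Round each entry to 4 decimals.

Form the Lagrangian:
  L(x, lambda) = (1/2) x^T Q x + c^T x + lambda^T (A x - b)
Stationarity (grad_x L = 0): Q x + c + A^T lambda = 0.
Primal feasibility: A x = b.

This gives the KKT block system:
  [ Q   A^T ] [ x     ]   [-c ]
  [ A    0  ] [ lambda ] = [ b ]

Solving the linear system:
  x*      = (-1.1426, 2.9741, 2.1037)
  lambda* = (4.5553, -5.582)
  f(x*)   = 28.3898

x* = (-1.1426, 2.9741, 2.1037), lambda* = (4.5553, -5.582)


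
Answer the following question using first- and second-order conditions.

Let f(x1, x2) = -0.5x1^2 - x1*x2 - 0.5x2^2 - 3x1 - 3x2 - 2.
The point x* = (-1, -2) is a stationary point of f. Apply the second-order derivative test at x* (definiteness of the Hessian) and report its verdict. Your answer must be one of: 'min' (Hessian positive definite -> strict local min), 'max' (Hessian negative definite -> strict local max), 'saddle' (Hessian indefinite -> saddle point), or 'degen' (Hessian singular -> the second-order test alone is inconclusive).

Compute the Hessian H = grad^2 f:
  H = [[-1, -1], [-1, -1]]
Verify stationarity: grad f(x*) = H x* + g = (0, 0).
Eigenvalues of H: -2, 0.
H has a zero eigenvalue (singular; negative semidefinite but not definite), so H is neither positive definite, negative definite, nor indefinite. The second-order test alone is inconclusive -> degen.
(Indeed, f is constant along the null direction of H through x*, so x* is not a strict local extremum.)

degen


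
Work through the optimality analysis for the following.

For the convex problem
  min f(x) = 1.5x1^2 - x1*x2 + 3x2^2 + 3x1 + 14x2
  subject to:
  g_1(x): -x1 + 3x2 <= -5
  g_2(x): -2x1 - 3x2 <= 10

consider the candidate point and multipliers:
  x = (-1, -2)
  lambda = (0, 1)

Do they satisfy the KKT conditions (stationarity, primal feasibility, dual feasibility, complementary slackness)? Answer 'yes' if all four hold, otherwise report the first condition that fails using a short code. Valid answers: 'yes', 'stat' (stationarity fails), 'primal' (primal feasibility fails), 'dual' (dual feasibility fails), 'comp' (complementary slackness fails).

Gradient of f: grad f(x) = Q x + c = (2, 3)
Constraint values g_i(x) = a_i^T x - b_i:
  g_1((-1, -2)) = 0
  g_2((-1, -2)) = -2
Stationarity residual: grad f(x) + sum_i lambda_i a_i = (0, 0)
  -> stationarity OK
Primal feasibility (all g_i <= 0): OK
Dual feasibility (all lambda_i >= 0): OK
Complementary slackness (lambda_i * g_i(x) = 0 for all i): FAILS

Verdict: the first failing condition is complementary_slackness -> comp.

comp


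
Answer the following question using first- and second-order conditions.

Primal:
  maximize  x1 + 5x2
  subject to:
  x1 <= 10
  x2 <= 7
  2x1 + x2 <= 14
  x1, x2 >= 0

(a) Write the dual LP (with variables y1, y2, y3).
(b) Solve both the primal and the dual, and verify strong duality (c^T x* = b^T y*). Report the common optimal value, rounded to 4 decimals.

The standard primal-dual pair for 'max c^T x s.t. A x <= b, x >= 0' is:
  Dual:  min b^T y  s.t.  A^T y >= c,  y >= 0.

So the dual LP is:
  minimize  10y1 + 7y2 + 14y3
  subject to:
    y1 + 2y3 >= 1
    y2 + y3 >= 5
    y1, y2, y3 >= 0

Solving the primal: x* = (3.5, 7).
  primal value c^T x* = 38.5.
Solving the dual: y* = (0, 4.5, 0.5).
  dual value b^T y* = 38.5.
Strong duality: c^T x* = b^T y*. Confirmed.

38.5


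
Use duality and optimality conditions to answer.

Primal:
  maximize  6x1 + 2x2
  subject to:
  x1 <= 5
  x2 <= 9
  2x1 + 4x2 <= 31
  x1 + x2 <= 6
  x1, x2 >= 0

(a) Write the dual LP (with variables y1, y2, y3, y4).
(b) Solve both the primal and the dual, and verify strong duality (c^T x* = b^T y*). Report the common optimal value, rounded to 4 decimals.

The standard primal-dual pair for 'max c^T x s.t. A x <= b, x >= 0' is:
  Dual:  min b^T y  s.t.  A^T y >= c,  y >= 0.

So the dual LP is:
  minimize  5y1 + 9y2 + 31y3 + 6y4
  subject to:
    y1 + 2y3 + y4 >= 6
    y2 + 4y3 + y4 >= 2
    y1, y2, y3, y4 >= 0

Solving the primal: x* = (5, 1).
  primal value c^T x* = 32.
Solving the dual: y* = (4, 0, 0, 2).
  dual value b^T y* = 32.
Strong duality: c^T x* = b^T y*. Confirmed.

32


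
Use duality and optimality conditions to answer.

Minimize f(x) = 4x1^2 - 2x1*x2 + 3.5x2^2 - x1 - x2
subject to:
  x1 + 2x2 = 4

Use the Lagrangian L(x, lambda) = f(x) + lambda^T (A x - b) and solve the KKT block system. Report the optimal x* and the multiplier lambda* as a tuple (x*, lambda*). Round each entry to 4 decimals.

Form the Lagrangian:
  L(x, lambda) = (1/2) x^T Q x + c^T x + lambda^T (A x - b)
Stationarity (grad_x L = 0): Q x + c + A^T lambda = 0.
Primal feasibility: A x = b.

This gives the KKT block system:
  [ Q   A^T ] [ x     ]   [-c ]
  [ A    0  ] [ lambda ] = [ b ]

Solving the linear system:
  x*      = (0.9787, 1.5106)
  lambda* = (-3.8085)
  f(x*)   = 6.3723

x* = (0.9787, 1.5106), lambda* = (-3.8085)


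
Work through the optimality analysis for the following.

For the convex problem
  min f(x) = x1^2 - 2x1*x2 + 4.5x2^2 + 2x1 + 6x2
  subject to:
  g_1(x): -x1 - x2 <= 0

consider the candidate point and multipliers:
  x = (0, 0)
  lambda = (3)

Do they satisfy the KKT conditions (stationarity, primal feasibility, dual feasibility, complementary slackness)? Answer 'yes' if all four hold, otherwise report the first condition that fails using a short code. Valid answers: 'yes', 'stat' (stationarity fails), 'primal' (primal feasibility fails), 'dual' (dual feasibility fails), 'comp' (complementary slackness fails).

Gradient of f: grad f(x) = Q x + c = (2, 6)
Constraint values g_i(x) = a_i^T x - b_i:
  g_1((0, 0)) = 0
Stationarity residual: grad f(x) + sum_i lambda_i a_i = (-1, 3)
  -> stationarity FAILS
Primal feasibility (all g_i <= 0): OK
Dual feasibility (all lambda_i >= 0): OK
Complementary slackness (lambda_i * g_i(x) = 0 for all i): OK

Verdict: the first failing condition is stationarity -> stat.

stat


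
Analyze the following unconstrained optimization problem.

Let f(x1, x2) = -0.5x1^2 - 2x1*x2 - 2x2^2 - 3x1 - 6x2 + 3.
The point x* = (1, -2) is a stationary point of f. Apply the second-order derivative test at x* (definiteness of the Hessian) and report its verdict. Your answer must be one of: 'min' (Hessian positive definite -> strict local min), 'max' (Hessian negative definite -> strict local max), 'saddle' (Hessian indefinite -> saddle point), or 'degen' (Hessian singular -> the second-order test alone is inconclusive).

Compute the Hessian H = grad^2 f:
  H = [[-1, -2], [-2, -4]]
Verify stationarity: grad f(x*) = H x* + g = (0, 0).
Eigenvalues of H: -5, 0.
H has a zero eigenvalue (singular; negative semidefinite but not definite), so H is neither positive definite, negative definite, nor indefinite. The second-order test alone is inconclusive -> degen.
(Indeed, f is constant along the null direction of H through x*, so x* is not a strict local extremum.)

degen


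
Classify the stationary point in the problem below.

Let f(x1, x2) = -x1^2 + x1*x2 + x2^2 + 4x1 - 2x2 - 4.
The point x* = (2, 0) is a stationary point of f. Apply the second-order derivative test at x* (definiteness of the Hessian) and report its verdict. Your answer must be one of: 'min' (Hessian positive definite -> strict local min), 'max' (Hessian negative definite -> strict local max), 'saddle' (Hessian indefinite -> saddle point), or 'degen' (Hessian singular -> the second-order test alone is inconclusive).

Compute the Hessian H = grad^2 f:
  H = [[-2, 1], [1, 2]]
Verify stationarity: grad f(x*) = H x* + g = (0, 0).
Eigenvalues of H: -2.2361, 2.2361.
Eigenvalues have mixed signs, so H is indefinite -> x* is a saddle point.

saddle


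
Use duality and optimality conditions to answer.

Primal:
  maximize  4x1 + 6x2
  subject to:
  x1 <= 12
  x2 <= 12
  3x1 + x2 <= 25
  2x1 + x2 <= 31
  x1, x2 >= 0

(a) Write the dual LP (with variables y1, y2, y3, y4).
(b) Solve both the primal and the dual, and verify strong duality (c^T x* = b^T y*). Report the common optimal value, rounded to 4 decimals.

The standard primal-dual pair for 'max c^T x s.t. A x <= b, x >= 0' is:
  Dual:  min b^T y  s.t.  A^T y >= c,  y >= 0.

So the dual LP is:
  minimize  12y1 + 12y2 + 25y3 + 31y4
  subject to:
    y1 + 3y3 + 2y4 >= 4
    y2 + y3 + y4 >= 6
    y1, y2, y3, y4 >= 0

Solving the primal: x* = (4.3333, 12).
  primal value c^T x* = 89.3333.
Solving the dual: y* = (0, 4.6667, 1.3333, 0).
  dual value b^T y* = 89.3333.
Strong duality: c^T x* = b^T y*. Confirmed.

89.3333


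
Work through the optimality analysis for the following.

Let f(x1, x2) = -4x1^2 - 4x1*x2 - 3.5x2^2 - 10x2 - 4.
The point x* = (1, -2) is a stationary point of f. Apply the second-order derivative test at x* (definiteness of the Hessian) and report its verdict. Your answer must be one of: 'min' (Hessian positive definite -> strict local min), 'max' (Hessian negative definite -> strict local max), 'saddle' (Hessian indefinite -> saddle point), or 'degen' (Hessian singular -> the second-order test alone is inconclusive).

Compute the Hessian H = grad^2 f:
  H = [[-8, -4], [-4, -7]]
Verify stationarity: grad f(x*) = H x* + g = (0, 0).
Eigenvalues of H: -11.5311, -3.4689.
Both eigenvalues < 0, so H is negative definite -> x* is a strict local max.

max


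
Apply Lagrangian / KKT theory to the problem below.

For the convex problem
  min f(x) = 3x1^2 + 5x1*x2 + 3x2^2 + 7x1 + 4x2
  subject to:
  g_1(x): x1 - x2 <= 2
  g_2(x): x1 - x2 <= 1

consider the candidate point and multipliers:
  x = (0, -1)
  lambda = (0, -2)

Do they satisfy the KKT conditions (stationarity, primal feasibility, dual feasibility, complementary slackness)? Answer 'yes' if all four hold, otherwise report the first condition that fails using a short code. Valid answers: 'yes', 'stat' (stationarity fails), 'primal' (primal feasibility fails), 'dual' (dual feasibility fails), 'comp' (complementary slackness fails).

Gradient of f: grad f(x) = Q x + c = (2, -2)
Constraint values g_i(x) = a_i^T x - b_i:
  g_1((0, -1)) = -1
  g_2((0, -1)) = 0
Stationarity residual: grad f(x) + sum_i lambda_i a_i = (0, 0)
  -> stationarity OK
Primal feasibility (all g_i <= 0): OK
Dual feasibility (all lambda_i >= 0): FAILS
Complementary slackness (lambda_i * g_i(x) = 0 for all i): OK

Verdict: the first failing condition is dual_feasibility -> dual.

dual


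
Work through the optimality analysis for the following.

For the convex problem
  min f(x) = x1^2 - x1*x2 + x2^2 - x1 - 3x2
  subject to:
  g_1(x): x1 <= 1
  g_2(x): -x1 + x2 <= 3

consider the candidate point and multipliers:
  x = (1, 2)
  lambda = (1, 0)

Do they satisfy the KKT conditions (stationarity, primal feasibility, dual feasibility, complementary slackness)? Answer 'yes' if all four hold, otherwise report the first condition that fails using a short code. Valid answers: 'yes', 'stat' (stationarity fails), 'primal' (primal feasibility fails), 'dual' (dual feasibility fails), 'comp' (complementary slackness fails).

Gradient of f: grad f(x) = Q x + c = (-1, 0)
Constraint values g_i(x) = a_i^T x - b_i:
  g_1((1, 2)) = 0
  g_2((1, 2)) = -2
Stationarity residual: grad f(x) + sum_i lambda_i a_i = (0, 0)
  -> stationarity OK
Primal feasibility (all g_i <= 0): OK
Dual feasibility (all lambda_i >= 0): OK
Complementary slackness (lambda_i * g_i(x) = 0 for all i): OK

Verdict: yes, KKT holds.

yes


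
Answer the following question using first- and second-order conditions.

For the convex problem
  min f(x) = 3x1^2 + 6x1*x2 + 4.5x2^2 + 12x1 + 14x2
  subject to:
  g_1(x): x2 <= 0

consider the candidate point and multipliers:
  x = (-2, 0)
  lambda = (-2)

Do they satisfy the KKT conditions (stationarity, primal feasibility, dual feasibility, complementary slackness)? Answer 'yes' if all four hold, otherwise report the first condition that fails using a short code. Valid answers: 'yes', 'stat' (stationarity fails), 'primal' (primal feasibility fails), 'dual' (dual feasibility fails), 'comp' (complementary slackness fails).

Gradient of f: grad f(x) = Q x + c = (0, 2)
Constraint values g_i(x) = a_i^T x - b_i:
  g_1((-2, 0)) = 0
Stationarity residual: grad f(x) + sum_i lambda_i a_i = (0, 0)
  -> stationarity OK
Primal feasibility (all g_i <= 0): OK
Dual feasibility (all lambda_i >= 0): FAILS
Complementary slackness (lambda_i * g_i(x) = 0 for all i): OK

Verdict: the first failing condition is dual_feasibility -> dual.

dual


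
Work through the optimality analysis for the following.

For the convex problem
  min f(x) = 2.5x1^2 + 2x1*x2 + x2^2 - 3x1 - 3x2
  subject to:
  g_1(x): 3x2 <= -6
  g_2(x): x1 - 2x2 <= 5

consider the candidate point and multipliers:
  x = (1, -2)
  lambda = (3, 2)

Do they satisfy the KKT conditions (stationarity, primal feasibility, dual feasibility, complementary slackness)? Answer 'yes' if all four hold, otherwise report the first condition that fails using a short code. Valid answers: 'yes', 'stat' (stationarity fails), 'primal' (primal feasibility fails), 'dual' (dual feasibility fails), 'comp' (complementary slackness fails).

Gradient of f: grad f(x) = Q x + c = (-2, -5)
Constraint values g_i(x) = a_i^T x - b_i:
  g_1((1, -2)) = 0
  g_2((1, -2)) = 0
Stationarity residual: grad f(x) + sum_i lambda_i a_i = (0, 0)
  -> stationarity OK
Primal feasibility (all g_i <= 0): OK
Dual feasibility (all lambda_i >= 0): OK
Complementary slackness (lambda_i * g_i(x) = 0 for all i): OK

Verdict: yes, KKT holds.

yes


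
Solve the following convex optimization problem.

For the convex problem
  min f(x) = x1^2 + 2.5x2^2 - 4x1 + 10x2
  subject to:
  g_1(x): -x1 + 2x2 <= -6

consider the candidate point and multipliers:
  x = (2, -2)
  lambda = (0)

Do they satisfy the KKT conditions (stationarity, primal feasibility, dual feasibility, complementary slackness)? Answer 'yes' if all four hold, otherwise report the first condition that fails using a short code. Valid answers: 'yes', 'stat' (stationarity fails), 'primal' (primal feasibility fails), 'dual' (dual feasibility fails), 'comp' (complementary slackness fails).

Gradient of f: grad f(x) = Q x + c = (0, 0)
Constraint values g_i(x) = a_i^T x - b_i:
  g_1((2, -2)) = 0
Stationarity residual: grad f(x) + sum_i lambda_i a_i = (0, 0)
  -> stationarity OK
Primal feasibility (all g_i <= 0): OK
Dual feasibility (all lambda_i >= 0): OK
Complementary slackness (lambda_i * g_i(x) = 0 for all i): OK

Verdict: yes, KKT holds.

yes


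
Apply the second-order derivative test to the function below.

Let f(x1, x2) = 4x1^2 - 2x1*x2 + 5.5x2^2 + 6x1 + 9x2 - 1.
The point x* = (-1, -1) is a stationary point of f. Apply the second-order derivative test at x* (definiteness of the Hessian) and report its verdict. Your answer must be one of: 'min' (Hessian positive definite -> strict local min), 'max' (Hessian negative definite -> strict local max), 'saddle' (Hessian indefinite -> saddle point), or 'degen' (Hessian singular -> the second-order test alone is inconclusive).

Compute the Hessian H = grad^2 f:
  H = [[8, -2], [-2, 11]]
Verify stationarity: grad f(x*) = H x* + g = (0, 0).
Eigenvalues of H: 7, 12.
Both eigenvalues > 0, so H is positive definite -> x* is a strict local min.

min


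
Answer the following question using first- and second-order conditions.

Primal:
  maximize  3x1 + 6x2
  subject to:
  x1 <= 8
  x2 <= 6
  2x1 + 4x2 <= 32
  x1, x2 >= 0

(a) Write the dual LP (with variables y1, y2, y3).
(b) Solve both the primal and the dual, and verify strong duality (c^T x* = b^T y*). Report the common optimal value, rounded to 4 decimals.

The standard primal-dual pair for 'max c^T x s.t. A x <= b, x >= 0' is:
  Dual:  min b^T y  s.t.  A^T y >= c,  y >= 0.

So the dual LP is:
  minimize  8y1 + 6y2 + 32y3
  subject to:
    y1 + 2y3 >= 3
    y2 + 4y3 >= 6
    y1, y2, y3 >= 0

Solving the primal: x* = (4, 6).
  primal value c^T x* = 48.
Solving the dual: y* = (0, 0, 1.5).
  dual value b^T y* = 48.
Strong duality: c^T x* = b^T y*. Confirmed.

48


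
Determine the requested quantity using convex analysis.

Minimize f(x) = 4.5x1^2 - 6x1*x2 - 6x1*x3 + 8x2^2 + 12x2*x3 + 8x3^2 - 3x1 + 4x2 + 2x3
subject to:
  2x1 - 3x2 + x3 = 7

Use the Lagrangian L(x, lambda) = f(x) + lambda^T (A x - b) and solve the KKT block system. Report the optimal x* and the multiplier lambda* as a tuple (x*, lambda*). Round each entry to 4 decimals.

Form the Lagrangian:
  L(x, lambda) = (1/2) x^T Q x + c^T x + lambda^T (A x - b)
Stationarity (grad_x L = 0): Q x + c + A^T lambda = 0.
Primal feasibility: A x = b.

This gives the KKT block system:
  [ Q   A^T ] [ x     ]   [-c ]
  [ A    0  ] [ lambda ] = [ b ]

Solving the linear system:
  x*      = (0.8009, -1.3563, 1.3292)
  lambda* = (-2.1855)
  f(x*)   = 5.0645

x* = (0.8009, -1.3563, 1.3292), lambda* = (-2.1855)


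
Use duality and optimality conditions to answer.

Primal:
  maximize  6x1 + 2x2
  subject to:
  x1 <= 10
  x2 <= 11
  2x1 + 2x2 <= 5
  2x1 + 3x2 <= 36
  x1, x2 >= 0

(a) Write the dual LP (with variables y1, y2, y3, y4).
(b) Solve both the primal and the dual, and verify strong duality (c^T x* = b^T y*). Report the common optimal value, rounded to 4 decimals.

The standard primal-dual pair for 'max c^T x s.t. A x <= b, x >= 0' is:
  Dual:  min b^T y  s.t.  A^T y >= c,  y >= 0.

So the dual LP is:
  minimize  10y1 + 11y2 + 5y3 + 36y4
  subject to:
    y1 + 2y3 + 2y4 >= 6
    y2 + 2y3 + 3y4 >= 2
    y1, y2, y3, y4 >= 0

Solving the primal: x* = (2.5, 0).
  primal value c^T x* = 15.
Solving the dual: y* = (0, 0, 3, 0).
  dual value b^T y* = 15.
Strong duality: c^T x* = b^T y*. Confirmed.

15


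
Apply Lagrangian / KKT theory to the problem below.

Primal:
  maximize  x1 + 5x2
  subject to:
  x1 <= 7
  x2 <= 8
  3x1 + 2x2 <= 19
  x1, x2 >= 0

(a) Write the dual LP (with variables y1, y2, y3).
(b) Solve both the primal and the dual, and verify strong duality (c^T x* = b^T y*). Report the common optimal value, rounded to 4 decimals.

The standard primal-dual pair for 'max c^T x s.t. A x <= b, x >= 0' is:
  Dual:  min b^T y  s.t.  A^T y >= c,  y >= 0.

So the dual LP is:
  minimize  7y1 + 8y2 + 19y3
  subject to:
    y1 + 3y3 >= 1
    y2 + 2y3 >= 5
    y1, y2, y3 >= 0

Solving the primal: x* = (1, 8).
  primal value c^T x* = 41.
Solving the dual: y* = (0, 4.3333, 0.3333).
  dual value b^T y* = 41.
Strong duality: c^T x* = b^T y*. Confirmed.

41


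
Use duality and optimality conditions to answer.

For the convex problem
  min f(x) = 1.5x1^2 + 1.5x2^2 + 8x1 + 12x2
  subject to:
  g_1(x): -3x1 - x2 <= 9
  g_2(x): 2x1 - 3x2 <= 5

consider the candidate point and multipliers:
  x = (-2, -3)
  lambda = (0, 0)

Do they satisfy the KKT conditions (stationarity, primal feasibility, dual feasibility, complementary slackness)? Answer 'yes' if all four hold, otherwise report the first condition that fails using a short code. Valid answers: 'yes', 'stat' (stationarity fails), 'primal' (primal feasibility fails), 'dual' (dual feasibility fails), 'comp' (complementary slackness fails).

Gradient of f: grad f(x) = Q x + c = (2, 3)
Constraint values g_i(x) = a_i^T x - b_i:
  g_1((-2, -3)) = 0
  g_2((-2, -3)) = 0
Stationarity residual: grad f(x) + sum_i lambda_i a_i = (2, 3)
  -> stationarity FAILS
Primal feasibility (all g_i <= 0): OK
Dual feasibility (all lambda_i >= 0): OK
Complementary slackness (lambda_i * g_i(x) = 0 for all i): OK

Verdict: the first failing condition is stationarity -> stat.

stat


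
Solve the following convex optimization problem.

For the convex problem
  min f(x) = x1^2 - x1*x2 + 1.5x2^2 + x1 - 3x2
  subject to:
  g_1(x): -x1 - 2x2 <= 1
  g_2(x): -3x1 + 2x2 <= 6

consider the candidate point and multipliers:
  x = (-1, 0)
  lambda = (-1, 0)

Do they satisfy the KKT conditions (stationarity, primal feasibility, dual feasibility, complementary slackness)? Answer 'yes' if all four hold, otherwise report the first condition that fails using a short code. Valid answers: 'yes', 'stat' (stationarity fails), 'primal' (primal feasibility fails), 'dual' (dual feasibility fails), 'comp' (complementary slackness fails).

Gradient of f: grad f(x) = Q x + c = (-1, -2)
Constraint values g_i(x) = a_i^T x - b_i:
  g_1((-1, 0)) = 0
  g_2((-1, 0)) = -3
Stationarity residual: grad f(x) + sum_i lambda_i a_i = (0, 0)
  -> stationarity OK
Primal feasibility (all g_i <= 0): OK
Dual feasibility (all lambda_i >= 0): FAILS
Complementary slackness (lambda_i * g_i(x) = 0 for all i): OK

Verdict: the first failing condition is dual_feasibility -> dual.

dual


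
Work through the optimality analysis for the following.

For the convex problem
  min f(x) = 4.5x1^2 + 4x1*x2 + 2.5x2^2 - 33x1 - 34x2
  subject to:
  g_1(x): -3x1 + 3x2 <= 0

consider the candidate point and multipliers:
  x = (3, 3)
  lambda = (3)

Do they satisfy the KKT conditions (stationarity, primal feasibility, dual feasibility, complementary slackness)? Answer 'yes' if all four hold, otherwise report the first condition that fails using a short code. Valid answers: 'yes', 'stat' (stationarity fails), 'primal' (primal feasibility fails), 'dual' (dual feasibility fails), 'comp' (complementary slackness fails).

Gradient of f: grad f(x) = Q x + c = (6, -7)
Constraint values g_i(x) = a_i^T x - b_i:
  g_1((3, 3)) = 0
Stationarity residual: grad f(x) + sum_i lambda_i a_i = (-3, 2)
  -> stationarity FAILS
Primal feasibility (all g_i <= 0): OK
Dual feasibility (all lambda_i >= 0): OK
Complementary slackness (lambda_i * g_i(x) = 0 for all i): OK

Verdict: the first failing condition is stationarity -> stat.

stat
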